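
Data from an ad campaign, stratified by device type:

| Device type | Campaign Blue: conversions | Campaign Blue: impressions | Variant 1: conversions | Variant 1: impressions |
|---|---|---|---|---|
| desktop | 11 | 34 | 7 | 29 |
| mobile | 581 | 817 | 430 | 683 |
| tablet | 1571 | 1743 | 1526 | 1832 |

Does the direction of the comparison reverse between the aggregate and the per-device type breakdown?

Desktop: Campaign Blue 11/34 = 32.4%, Variant 1 7/29 = 24.1% → Campaign Blue
Mobile: Campaign Blue 581/817 = 71.1%, Variant 1 430/683 = 63.0% → Campaign Blue
Tablet: Campaign Blue 1571/1743 = 90.1%, Variant 1 1526/1832 = 83.3% → Campaign Blue
Overall: Campaign Blue 2163/2594 = 83.4%, Variant 1 1963/2544 = 77.2% → Campaign Blue
Campaign Blue wins overall and in every device group — no reversal.

No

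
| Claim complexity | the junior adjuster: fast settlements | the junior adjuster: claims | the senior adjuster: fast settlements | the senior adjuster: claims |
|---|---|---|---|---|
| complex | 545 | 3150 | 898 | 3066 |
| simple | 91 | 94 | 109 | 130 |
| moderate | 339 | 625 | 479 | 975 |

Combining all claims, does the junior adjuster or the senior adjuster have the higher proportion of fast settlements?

the senior adjuster

Complex: the junior adjuster 545/3150 = 17.3%, the senior adjuster 898/3066 = 29.3% → the senior adjuster
Simple: the junior adjuster 91/94 = 96.8%, the senior adjuster 109/130 = 83.8% → the junior adjuster
Moderate: the junior adjuster 339/625 = 54.2%, the senior adjuster 479/975 = 49.1% → the junior adjuster
Overall: the junior adjuster 975/3869 = 25.2%, the senior adjuster 1486/4171 = 35.6% → the senior adjuster
(Neither sweeps every claim group, but the senior adjuster has the higher pooled rate.)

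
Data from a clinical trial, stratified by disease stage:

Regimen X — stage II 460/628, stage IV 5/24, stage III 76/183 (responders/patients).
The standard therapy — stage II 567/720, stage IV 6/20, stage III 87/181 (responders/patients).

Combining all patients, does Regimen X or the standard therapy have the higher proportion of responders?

the standard therapy

Stage II: Regimen X 460/628 = 73.2%, the standard therapy 567/720 = 78.8% → the standard therapy
Stage IV: Regimen X 5/24 = 20.8%, the standard therapy 6/20 = 30.0% → the standard therapy
Stage III: Regimen X 76/183 = 41.5%, the standard therapy 87/181 = 48.1% → the standard therapy
Overall: Regimen X 541/835 = 64.8%, the standard therapy 660/921 = 71.7% → the standard therapy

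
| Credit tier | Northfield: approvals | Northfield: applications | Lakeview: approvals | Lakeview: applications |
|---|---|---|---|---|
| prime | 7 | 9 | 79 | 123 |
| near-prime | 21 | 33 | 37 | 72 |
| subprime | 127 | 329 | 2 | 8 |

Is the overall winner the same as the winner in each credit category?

Prime: Northfield 7/9 = 77.8%, Lakeview 79/123 = 64.2% → Northfield
Near-prime: Northfield 21/33 = 63.6%, Lakeview 37/72 = 51.4% → Northfield
Subprime: Northfield 127/329 = 38.6%, Lakeview 2/8 = 25.0% → Northfield
Overall: Northfield 155/371 = 41.8%, Lakeview 118/203 = 58.1% → Lakeview
Northfield wins each credit group but Lakeview wins overall — the comparison reverses. Northfield's applications skew toward subprime, which has a lower base rate.

No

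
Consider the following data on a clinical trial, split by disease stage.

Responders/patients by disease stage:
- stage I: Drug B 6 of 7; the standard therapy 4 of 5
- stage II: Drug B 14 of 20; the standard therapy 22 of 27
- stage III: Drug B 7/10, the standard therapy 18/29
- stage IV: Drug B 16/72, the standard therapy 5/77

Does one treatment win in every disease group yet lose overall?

Stage I: Drug B 6/7 = 85.7%, the standard therapy 4/5 = 80.0% → Drug B
Stage II: Drug B 14/20 = 70.0%, the standard therapy 22/27 = 81.5% → the standard therapy
Stage III: Drug B 7/10 = 70.0%, the standard therapy 18/29 = 62.1% → Drug B
Stage IV: Drug B 16/72 = 22.2%, the standard therapy 5/77 = 6.5% → Drug B
Overall: Drug B 43/109 = 39.4%, the standard therapy 49/138 = 35.5% → Drug B
Neither sweeps: Drug B wins 3 of 4 groups, the standard therapy wins 1. Drug B wins overall but not every group — no Simpson reversal.

No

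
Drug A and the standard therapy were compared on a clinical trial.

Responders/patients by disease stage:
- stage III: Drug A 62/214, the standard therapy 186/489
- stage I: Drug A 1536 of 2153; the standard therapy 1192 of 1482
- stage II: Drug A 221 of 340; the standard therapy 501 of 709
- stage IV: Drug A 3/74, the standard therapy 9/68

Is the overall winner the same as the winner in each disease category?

Stage III: Drug A 62/214 = 29.0%, the standard therapy 186/489 = 38.0% → the standard therapy
Stage I: Drug A 1536/2153 = 71.3%, the standard therapy 1192/1482 = 80.4% → the standard therapy
Stage II: Drug A 221/340 = 65.0%, the standard therapy 501/709 = 70.7% → the standard therapy
Stage IV: Drug A 3/74 = 4.1%, the standard therapy 9/68 = 13.2% → the standard therapy
Overall: Drug A 1822/2781 = 65.5%, the standard therapy 1888/2748 = 68.7% → the standard therapy
The standard therapy wins overall and in every disease group — no reversal.

Yes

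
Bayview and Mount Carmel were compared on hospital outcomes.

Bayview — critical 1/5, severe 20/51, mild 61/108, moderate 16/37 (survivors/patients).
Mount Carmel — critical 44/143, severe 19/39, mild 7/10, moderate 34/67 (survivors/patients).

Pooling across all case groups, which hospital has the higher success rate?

Critical: Bayview 1/5 = 20.0%, Mount Carmel 44/143 = 30.8% → Mount Carmel
Severe: Bayview 20/51 = 39.2%, Mount Carmel 19/39 = 48.7% → Mount Carmel
Mild: Bayview 61/108 = 56.5%, Mount Carmel 7/10 = 70.0% → Mount Carmel
Moderate: Bayview 16/37 = 43.2%, Mount Carmel 34/67 = 50.7% → Mount Carmel
Overall: Bayview 98/201 = 48.8%, Mount Carmel 104/259 = 40.2% → Bayview
(Mount Carmel wins every case group but Bayview wins overall — Mount Carmel's patients skew toward the low-rate critical group.)

Bayview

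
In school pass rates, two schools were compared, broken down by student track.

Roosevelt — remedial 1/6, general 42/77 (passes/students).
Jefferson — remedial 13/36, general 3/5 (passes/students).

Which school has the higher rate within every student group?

Remedial: Roosevelt 1/6 = 16.7%, Jefferson 13/36 = 36.1% → Jefferson
General: Roosevelt 42/77 = 54.5%, Jefferson 3/5 = 60.0% → Jefferson
Jefferson has the higher rate in both groups.

Jefferson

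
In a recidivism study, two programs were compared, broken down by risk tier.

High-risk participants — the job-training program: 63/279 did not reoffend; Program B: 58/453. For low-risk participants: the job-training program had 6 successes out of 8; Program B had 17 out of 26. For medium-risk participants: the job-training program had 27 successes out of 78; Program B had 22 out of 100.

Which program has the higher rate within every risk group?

High-risk: the job-training program 63/279 = 22.6%, Program B 58/453 = 12.8% → the job-training program
Low-risk: the job-training program 6/8 = 75.0%, Program B 17/26 = 65.4% → the job-training program
Medium-risk: the job-training program 27/78 = 34.6%, Program B 22/100 = 22.0% → the job-training program
The job-training program has the higher rate in all 3 groups.

the job-training program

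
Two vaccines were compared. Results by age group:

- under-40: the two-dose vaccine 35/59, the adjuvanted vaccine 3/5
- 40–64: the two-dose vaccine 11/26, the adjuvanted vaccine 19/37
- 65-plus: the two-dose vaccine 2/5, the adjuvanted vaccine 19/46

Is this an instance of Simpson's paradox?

Under-40: the two-dose vaccine 35/59 = 59.3%, the adjuvanted vaccine 3/5 = 60.0% → the adjuvanted vaccine
40–64: the two-dose vaccine 11/26 = 42.3%, the adjuvanted vaccine 19/37 = 51.4% → the adjuvanted vaccine
65-plus: the two-dose vaccine 2/5 = 40.0%, the adjuvanted vaccine 19/46 = 41.3% → the adjuvanted vaccine
Overall: the two-dose vaccine 48/90 = 53.3%, the adjuvanted vaccine 41/88 = 46.6% → the two-dose vaccine
The adjuvanted vaccine wins each age group but the two-dose vaccine wins overall — the comparison reverses. The adjuvanted vaccine's recipients skew toward 65-plus, which has a lower base rate.

Yes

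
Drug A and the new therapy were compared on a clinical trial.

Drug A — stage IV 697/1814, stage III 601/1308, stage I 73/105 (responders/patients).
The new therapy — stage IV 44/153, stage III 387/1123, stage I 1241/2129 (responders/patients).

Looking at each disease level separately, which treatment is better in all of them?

Stage IV: Drug A 697/1814 = 38.4%, the new therapy 44/153 = 28.8% → Drug A
Stage III: Drug A 601/1308 = 45.9%, the new therapy 387/1123 = 34.5% → Drug A
Stage I: Drug A 73/105 = 69.5%, the new therapy 1241/2129 = 58.3% → Drug A
Drug A has the higher rate in all 3 groups.

Drug A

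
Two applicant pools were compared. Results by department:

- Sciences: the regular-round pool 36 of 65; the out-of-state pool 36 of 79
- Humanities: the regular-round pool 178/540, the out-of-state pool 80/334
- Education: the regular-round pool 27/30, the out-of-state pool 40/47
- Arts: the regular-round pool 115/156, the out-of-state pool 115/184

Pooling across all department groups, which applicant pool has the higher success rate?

Sciences: the regular-round pool 36/65 = 55.4%, the out-of-state pool 36/79 = 45.6% → the regular-round pool
Humanities: the regular-round pool 178/540 = 33.0%, the out-of-state pool 80/334 = 24.0% → the regular-round pool
Education: the regular-round pool 27/30 = 90.0%, the out-of-state pool 40/47 = 85.1% → the regular-round pool
Arts: the regular-round pool 115/156 = 73.7%, the out-of-state pool 115/184 = 62.5% → the regular-round pool
Overall: the regular-round pool 356/791 = 45.0%, the out-of-state pool 271/644 = 42.1% → the regular-round pool

the regular-round pool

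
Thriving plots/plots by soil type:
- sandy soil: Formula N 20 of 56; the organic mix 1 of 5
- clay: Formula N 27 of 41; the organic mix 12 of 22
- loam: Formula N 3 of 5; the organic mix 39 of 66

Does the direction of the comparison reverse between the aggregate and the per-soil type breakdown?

Yes

Sandy soil: Formula N 20/56 = 35.7%, the organic mix 1/5 = 20.0% → Formula N
Clay: Formula N 27/41 = 65.9%, the organic mix 12/22 = 54.5% → Formula N
Loam: Formula N 3/5 = 60.0%, the organic mix 39/66 = 59.1% → Formula N
Overall: Formula N 50/102 = 49.0%, the organic mix 52/93 = 55.9% → the organic mix
Formula N wins each soil group but the organic mix wins overall — the comparison reverses. Formula N's plots skew toward sandy soil, which has a lower base rate.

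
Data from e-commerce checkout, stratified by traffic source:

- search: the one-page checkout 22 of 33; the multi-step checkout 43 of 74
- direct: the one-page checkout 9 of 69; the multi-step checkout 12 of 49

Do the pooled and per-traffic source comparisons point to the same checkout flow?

No

Search: the one-page checkout 22/33 = 66.7%, the multi-step checkout 43/74 = 58.1% → the one-page checkout
Direct: the one-page checkout 9/69 = 13.0%, the multi-step checkout 12/49 = 24.5% → the multi-step checkout
Overall: the one-page checkout 31/102 = 30.4%, the multi-step checkout 55/123 = 44.7% → the multi-step checkout
Neither sweeps: the one-page checkout wins 1 of 2 groups, the multi-step checkout wins 1. The multi-step checkout wins overall but not every group — no Simpson reversal.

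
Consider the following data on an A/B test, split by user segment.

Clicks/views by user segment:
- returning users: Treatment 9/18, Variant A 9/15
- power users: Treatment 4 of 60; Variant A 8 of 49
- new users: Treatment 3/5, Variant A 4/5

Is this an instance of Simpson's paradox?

Returning users: Treatment 9/18 = 50.0%, Variant A 9/15 = 60.0% → Variant A
Power users: Treatment 4/60 = 6.7%, Variant A 8/49 = 16.3% → Variant A
New users: Treatment 3/5 = 60.0%, Variant A 4/5 = 80.0% → Variant A
Overall: Treatment 16/83 = 19.3%, Variant A 21/69 = 30.4% → Variant A
Variant A wins overall and in every user group — no reversal.

No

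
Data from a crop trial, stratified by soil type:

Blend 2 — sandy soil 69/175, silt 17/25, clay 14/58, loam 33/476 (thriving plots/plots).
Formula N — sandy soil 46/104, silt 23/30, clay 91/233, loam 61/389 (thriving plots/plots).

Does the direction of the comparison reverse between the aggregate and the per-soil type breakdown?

No

Sandy soil: Blend 2 69/175 = 39.4%, Formula N 46/104 = 44.2% → Formula N
Silt: Blend 2 17/25 = 68.0%, Formula N 23/30 = 76.7% → Formula N
Clay: Blend 2 14/58 = 24.1%, Formula N 91/233 = 39.1% → Formula N
Loam: Blend 2 33/476 = 6.9%, Formula N 61/389 = 15.7% → Formula N
Overall: Blend 2 133/734 = 18.1%, Formula N 221/756 = 29.2% → Formula N
Formula N wins overall and in every soil group — no reversal.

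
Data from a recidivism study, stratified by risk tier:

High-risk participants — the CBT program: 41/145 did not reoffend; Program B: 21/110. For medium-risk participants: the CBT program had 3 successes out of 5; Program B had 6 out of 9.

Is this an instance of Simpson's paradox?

High-risk: the CBT program 41/145 = 28.3%, Program B 21/110 = 19.1% → the CBT program
Medium-risk: the CBT program 3/5 = 60.0%, Program B 6/9 = 66.7% → Program B
Overall: the CBT program 44/150 = 29.3%, Program B 27/119 = 22.7% → the CBT program
Neither sweeps: the CBT program wins 1 of 2 groups, Program B wins 1. The CBT program wins overall but not every group — no Simpson reversal.

No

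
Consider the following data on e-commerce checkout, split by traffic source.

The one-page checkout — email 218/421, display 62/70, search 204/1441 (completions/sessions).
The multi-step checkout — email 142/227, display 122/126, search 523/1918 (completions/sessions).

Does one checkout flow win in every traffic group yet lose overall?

No

Email: the one-page checkout 218/421 = 51.8%, the multi-step checkout 142/227 = 62.6% → the multi-step checkout
Display: the one-page checkout 62/70 = 88.6%, the multi-step checkout 122/126 = 96.8% → the multi-step checkout
Search: the one-page checkout 204/1441 = 14.2%, the multi-step checkout 523/1918 = 27.3% → the multi-step checkout
Overall: the one-page checkout 484/1932 = 25.1%, the multi-step checkout 787/2271 = 34.7% → the multi-step checkout
The multi-step checkout wins overall and in every traffic group — no reversal.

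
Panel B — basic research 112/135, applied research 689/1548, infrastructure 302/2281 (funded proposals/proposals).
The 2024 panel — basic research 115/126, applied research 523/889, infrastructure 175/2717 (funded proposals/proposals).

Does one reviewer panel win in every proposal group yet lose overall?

Basic research: Panel B 112/135 = 83.0%, the 2024 panel 115/126 = 91.3% → the 2024 panel
Applied research: Panel B 689/1548 = 44.5%, the 2024 panel 523/889 = 58.8% → the 2024 panel
Infrastructure: Panel B 302/2281 = 13.2%, the 2024 panel 175/2717 = 6.4% → Panel B
Overall: Panel B 1103/3964 = 27.8%, the 2024 panel 813/3732 = 21.8% → Panel B
Neither sweeps: Panel B wins 1 of 3 groups, the 2024 panel wins 2. Panel B wins overall but not every group — no Simpson reversal.

No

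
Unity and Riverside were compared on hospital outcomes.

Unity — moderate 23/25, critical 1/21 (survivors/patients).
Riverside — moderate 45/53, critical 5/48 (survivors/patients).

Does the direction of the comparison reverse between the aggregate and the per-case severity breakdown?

No

Moderate: Unity 23/25 = 92.0%, Riverside 45/53 = 84.9% → Unity
Critical: Unity 1/21 = 4.8%, Riverside 5/48 = 10.4% → Riverside
Overall: Unity 24/46 = 52.2%, Riverside 50/101 = 49.5% → Unity
Neither sweeps: Unity wins 1 of 2 groups, Riverside wins 1. Unity wins overall but not every group — no Simpson reversal.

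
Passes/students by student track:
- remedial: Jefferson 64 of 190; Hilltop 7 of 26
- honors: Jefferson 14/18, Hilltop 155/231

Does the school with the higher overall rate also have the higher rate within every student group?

No

Remedial: Jefferson 64/190 = 33.7%, Hilltop 7/26 = 26.9% → Jefferson
Honors: Jefferson 14/18 = 77.8%, Hilltop 155/231 = 67.1% → Jefferson
Overall: Jefferson 78/208 = 37.5%, Hilltop 162/257 = 63.0% → Hilltop
Jefferson wins each student group but Hilltop wins overall — the comparison reverses. Jefferson's students skew toward remedial, which has a lower base rate.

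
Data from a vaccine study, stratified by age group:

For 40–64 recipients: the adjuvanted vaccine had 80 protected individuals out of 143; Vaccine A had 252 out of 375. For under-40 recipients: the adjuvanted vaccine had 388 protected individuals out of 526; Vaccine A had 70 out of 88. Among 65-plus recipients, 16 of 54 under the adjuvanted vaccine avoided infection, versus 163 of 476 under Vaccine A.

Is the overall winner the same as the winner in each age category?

40–64: the adjuvanted vaccine 80/143 = 55.9%, Vaccine A 252/375 = 67.2% → Vaccine A
Under-40: the adjuvanted vaccine 388/526 = 73.8%, Vaccine A 70/88 = 79.5% → Vaccine A
65-plus: the adjuvanted vaccine 16/54 = 29.6%, Vaccine A 163/476 = 34.2% → Vaccine A
Overall: the adjuvanted vaccine 484/723 = 66.9%, Vaccine A 485/939 = 51.7% → the adjuvanted vaccine
Vaccine A wins each age group but the adjuvanted vaccine wins overall — the comparison reverses. Vaccine A's recipients skew toward 65-plus, which has a lower base rate.

No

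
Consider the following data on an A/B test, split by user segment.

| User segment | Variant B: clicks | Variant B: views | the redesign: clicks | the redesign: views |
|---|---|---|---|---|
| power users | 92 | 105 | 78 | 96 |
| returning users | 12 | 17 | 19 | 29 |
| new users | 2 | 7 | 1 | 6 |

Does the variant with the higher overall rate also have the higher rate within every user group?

Yes

Power users: Variant B 92/105 = 87.6%, the redesign 78/96 = 81.2% → Variant B
Returning users: Variant B 12/17 = 70.6%, the redesign 19/29 = 65.5% → Variant B
New users: Variant B 2/7 = 28.6%, the redesign 1/6 = 16.7% → Variant B
Overall: Variant B 106/129 = 82.2%, the redesign 98/131 = 74.8% → Variant B
Variant B wins overall and in every user group — no reversal.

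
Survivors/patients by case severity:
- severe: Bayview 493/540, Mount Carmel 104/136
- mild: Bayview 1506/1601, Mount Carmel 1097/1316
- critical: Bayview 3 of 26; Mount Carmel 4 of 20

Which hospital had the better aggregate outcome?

Bayview

Severe: Bayview 493/540 = 91.3%, Mount Carmel 104/136 = 76.5% → Bayview
Mild: Bayview 1506/1601 = 94.1%, Mount Carmel 1097/1316 = 83.4% → Bayview
Critical: Bayview 3/26 = 11.5%, Mount Carmel 4/20 = 20.0% → Mount Carmel
Overall: Bayview 2002/2167 = 92.4%, Mount Carmel 1205/1472 = 81.9% → Bayview
(Neither sweeps every case group, but Bayview has the higher pooled rate.)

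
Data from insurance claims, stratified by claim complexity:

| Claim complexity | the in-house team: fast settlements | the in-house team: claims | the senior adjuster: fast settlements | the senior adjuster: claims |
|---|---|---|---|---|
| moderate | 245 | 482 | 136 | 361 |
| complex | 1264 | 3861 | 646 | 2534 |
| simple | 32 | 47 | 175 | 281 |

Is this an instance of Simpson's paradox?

Moderate: the in-house team 245/482 = 50.8%, the senior adjuster 136/361 = 37.7% → the in-house team
Complex: the in-house team 1264/3861 = 32.7%, the senior adjuster 646/2534 = 25.5% → the in-house team
Simple: the in-house team 32/47 = 68.1%, the senior adjuster 175/281 = 62.3% → the in-house team
Overall: the in-house team 1541/4390 = 35.1%, the senior adjuster 957/3176 = 30.1% → the in-house team
The in-house team wins overall and in every claim group — no reversal.

No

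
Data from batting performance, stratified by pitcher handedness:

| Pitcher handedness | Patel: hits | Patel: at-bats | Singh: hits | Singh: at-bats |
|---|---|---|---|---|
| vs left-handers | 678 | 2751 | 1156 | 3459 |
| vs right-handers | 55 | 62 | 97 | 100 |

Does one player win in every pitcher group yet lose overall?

Vs left-handers: Patel 678/2751 = 24.6%, Singh 1156/3459 = 33.4% → Singh
Vs right-handers: Patel 55/62 = 88.7%, Singh 97/100 = 97.0% → Singh
Overall: Patel 733/2813 = 26.1%, Singh 1253/3559 = 35.2% → Singh
Singh wins overall and in every pitcher group — no reversal.

No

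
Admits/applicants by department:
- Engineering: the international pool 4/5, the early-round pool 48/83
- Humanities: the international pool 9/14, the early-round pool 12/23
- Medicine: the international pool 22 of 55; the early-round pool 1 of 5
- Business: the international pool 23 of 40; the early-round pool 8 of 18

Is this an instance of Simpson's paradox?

Engineering: the international pool 4/5 = 80.0%, the early-round pool 48/83 = 57.8% → the international pool
Humanities: the international pool 9/14 = 64.3%, the early-round pool 12/23 = 52.2% → the international pool
Medicine: the international pool 22/55 = 40.0%, the early-round pool 1/5 = 20.0% → the international pool
Business: the international pool 23/40 = 57.5%, the early-round pool 8/18 = 44.4% → the international pool
Overall: the international pool 58/114 = 50.9%, the early-round pool 69/129 = 53.5% → the early-round pool
The international pool wins each department group but the early-round pool wins overall — the comparison reverses. The international pool's applicants skew toward Medicine, which has a lower base rate.

Yes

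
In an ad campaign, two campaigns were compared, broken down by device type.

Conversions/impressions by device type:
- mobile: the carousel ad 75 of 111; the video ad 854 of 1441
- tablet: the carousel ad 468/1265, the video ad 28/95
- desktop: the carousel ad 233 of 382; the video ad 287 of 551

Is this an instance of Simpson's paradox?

Mobile: the carousel ad 75/111 = 67.6%, the video ad 854/1441 = 59.3% → the carousel ad
Tablet: the carousel ad 468/1265 = 37.0%, the video ad 28/95 = 29.5% → the carousel ad
Desktop: the carousel ad 233/382 = 61.0%, the video ad 287/551 = 52.1% → the carousel ad
Overall: the carousel ad 776/1758 = 44.1%, the video ad 1169/2087 = 56.0% → the video ad
The carousel ad wins each device group but the video ad wins overall — the comparison reverses. The carousel ad's impressions skew toward tablet, which has a lower base rate.

Yes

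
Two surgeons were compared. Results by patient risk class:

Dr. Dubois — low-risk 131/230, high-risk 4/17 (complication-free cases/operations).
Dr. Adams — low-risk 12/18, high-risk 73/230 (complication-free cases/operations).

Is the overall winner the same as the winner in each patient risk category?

No

Low-risk: Dr. Dubois 131/230 = 57.0%, Dr. Adams 12/18 = 66.7% → Dr. Adams
High-risk: Dr. Dubois 4/17 = 23.5%, Dr. Adams 73/230 = 31.7% → Dr. Adams
Overall: Dr. Dubois 135/247 = 54.7%, Dr. Adams 85/248 = 34.3% → Dr. Dubois
Dr. Adams wins each patient risk group but Dr. Dubois wins overall — the comparison reverses. Dr. Adams's operations skew toward high-risk, which has a lower base rate.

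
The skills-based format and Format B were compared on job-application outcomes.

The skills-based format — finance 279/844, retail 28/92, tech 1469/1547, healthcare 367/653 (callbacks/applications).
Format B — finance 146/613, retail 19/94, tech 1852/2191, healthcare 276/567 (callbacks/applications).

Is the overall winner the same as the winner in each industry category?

Finance: the skills-based format 279/844 = 33.1%, Format B 146/613 = 23.8% → the skills-based format
Retail: the skills-based format 28/92 = 30.4%, Format B 19/94 = 20.2% → the skills-based format
Tech: the skills-based format 1469/1547 = 95.0%, Format B 1852/2191 = 84.5% → the skills-based format
Healthcare: the skills-based format 367/653 = 56.2%, Format B 276/567 = 48.7% → the skills-based format
Overall: the skills-based format 2143/3136 = 68.3%, Format B 2293/3465 = 66.2% → the skills-based format
The skills-based format wins overall and in every industry group — no reversal.

Yes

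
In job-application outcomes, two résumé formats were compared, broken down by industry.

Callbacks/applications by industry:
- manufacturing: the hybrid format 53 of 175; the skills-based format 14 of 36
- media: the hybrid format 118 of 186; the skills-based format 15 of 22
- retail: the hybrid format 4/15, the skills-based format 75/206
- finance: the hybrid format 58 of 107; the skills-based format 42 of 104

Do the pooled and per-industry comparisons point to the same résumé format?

Manufacturing: the hybrid format 53/175 = 30.3%, the skills-based format 14/36 = 38.9% → the skills-based format
Media: the hybrid format 118/186 = 63.4%, the skills-based format 15/22 = 68.2% → the skills-based format
Retail: the hybrid format 4/15 = 26.7%, the skills-based format 75/206 = 36.4% → the skills-based format
Finance: the hybrid format 58/107 = 54.2%, the skills-based format 42/104 = 40.4% → the hybrid format
Overall: the hybrid format 233/483 = 48.2%, the skills-based format 146/368 = 39.7% → the hybrid format
Neither sweeps: the hybrid format wins 1 of 4 groups, the skills-based format wins 3. The hybrid format wins overall but not every group — no Simpson reversal.

No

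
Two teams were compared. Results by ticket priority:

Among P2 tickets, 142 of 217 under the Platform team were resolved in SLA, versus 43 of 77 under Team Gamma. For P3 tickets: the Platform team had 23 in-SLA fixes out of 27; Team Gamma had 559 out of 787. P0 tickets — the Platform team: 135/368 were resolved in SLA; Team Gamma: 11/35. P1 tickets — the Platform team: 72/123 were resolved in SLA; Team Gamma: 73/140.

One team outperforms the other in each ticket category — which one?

P2: the Platform team 142/217 = 65.4%, Team Gamma 43/77 = 55.8% → the Platform team
P3: the Platform team 23/27 = 85.2%, Team Gamma 559/787 = 71.0% → the Platform team
P0: the Platform team 135/368 = 36.7%, Team Gamma 11/35 = 31.4% → the Platform team
P1: the Platform team 72/123 = 58.5%, Team Gamma 73/140 = 52.1% → the Platform team
The Platform team has the higher rate in all 4 groups.

the Platform team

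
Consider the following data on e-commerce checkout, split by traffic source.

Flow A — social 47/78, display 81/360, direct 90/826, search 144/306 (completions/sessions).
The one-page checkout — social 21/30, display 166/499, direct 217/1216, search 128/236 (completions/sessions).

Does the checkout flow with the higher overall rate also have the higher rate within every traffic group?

Yes

Social: Flow A 47/78 = 60.3%, the one-page checkout 21/30 = 70.0% → the one-page checkout
Display: Flow A 81/360 = 22.5%, the one-page checkout 166/499 = 33.3% → the one-page checkout
Direct: Flow A 90/826 = 10.9%, the one-page checkout 217/1216 = 17.8% → the one-page checkout
Search: Flow A 144/306 = 47.1%, the one-page checkout 128/236 = 54.2% → the one-page checkout
Overall: Flow A 362/1570 = 23.1%, the one-page checkout 532/1981 = 26.9% → the one-page checkout
The one-page checkout wins overall and in every traffic group — no reversal.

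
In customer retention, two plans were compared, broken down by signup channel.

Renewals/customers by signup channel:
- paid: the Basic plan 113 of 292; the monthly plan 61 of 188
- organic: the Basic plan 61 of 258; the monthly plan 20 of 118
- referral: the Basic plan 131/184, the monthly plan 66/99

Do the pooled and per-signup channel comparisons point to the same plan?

Paid: the Basic plan 113/292 = 38.7%, the monthly plan 61/188 = 32.4% → the Basic plan
Organic: the Basic plan 61/258 = 23.6%, the monthly plan 20/118 = 16.9% → the Basic plan
Referral: the Basic plan 131/184 = 71.2%, the monthly plan 66/99 = 66.7% → the Basic plan
Overall: the Basic plan 305/734 = 41.6%, the monthly plan 147/405 = 36.3% → the Basic plan
The Basic plan wins overall and in every signup group — no reversal.

Yes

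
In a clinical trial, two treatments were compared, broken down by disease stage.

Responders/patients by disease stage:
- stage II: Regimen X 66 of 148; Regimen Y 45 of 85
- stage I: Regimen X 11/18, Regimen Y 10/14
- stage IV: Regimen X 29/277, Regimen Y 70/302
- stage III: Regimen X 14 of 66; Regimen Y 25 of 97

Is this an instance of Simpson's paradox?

No

Stage II: Regimen X 66/148 = 44.6%, Regimen Y 45/85 = 52.9% → Regimen Y
Stage I: Regimen X 11/18 = 61.1%, Regimen Y 10/14 = 71.4% → Regimen Y
Stage IV: Regimen X 29/277 = 10.5%, Regimen Y 70/302 = 23.2% → Regimen Y
Stage III: Regimen X 14/66 = 21.2%, Regimen Y 25/97 = 25.8% → Regimen Y
Overall: Regimen X 120/509 = 23.6%, Regimen Y 150/498 = 30.1% → Regimen Y
Regimen Y wins overall and in every disease group — no reversal.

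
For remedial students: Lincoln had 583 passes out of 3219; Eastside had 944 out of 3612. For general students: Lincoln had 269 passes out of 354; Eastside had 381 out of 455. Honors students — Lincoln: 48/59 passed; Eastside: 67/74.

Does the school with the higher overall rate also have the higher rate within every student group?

Remedial: Lincoln 583/3219 = 18.1%, Eastside 944/3612 = 26.1% → Eastside
General: Lincoln 269/354 = 76.0%, Eastside 381/455 = 83.7% → Eastside
Honors: Lincoln 48/59 = 81.4%, Eastside 67/74 = 90.5% → Eastside
Overall: Lincoln 900/3632 = 24.8%, Eastside 1392/4141 = 33.6% → Eastside
Eastside wins overall and in every student group — no reversal.

Yes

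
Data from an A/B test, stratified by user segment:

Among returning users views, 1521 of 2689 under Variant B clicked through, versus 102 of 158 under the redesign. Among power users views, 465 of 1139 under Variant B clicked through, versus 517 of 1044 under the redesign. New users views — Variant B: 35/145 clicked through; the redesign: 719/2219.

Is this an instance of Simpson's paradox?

Returning users: Variant B 1521/2689 = 56.6%, the redesign 102/158 = 64.6% → the redesign
Power users: Variant B 465/1139 = 40.8%, the redesign 517/1044 = 49.5% → the redesign
New users: Variant B 35/145 = 24.1%, the redesign 719/2219 = 32.4% → the redesign
Overall: Variant B 2021/3973 = 50.9%, the redesign 1338/3421 = 39.1% → Variant B
The redesign wins each user group but Variant B wins overall — the comparison reverses. The redesign's views skew toward new users, which has a lower base rate.

Yes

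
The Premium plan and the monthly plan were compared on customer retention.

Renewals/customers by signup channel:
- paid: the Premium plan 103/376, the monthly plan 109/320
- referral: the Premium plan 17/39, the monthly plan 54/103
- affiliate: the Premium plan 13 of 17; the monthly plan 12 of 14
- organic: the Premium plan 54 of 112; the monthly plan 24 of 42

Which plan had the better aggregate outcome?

the monthly plan

Paid: the Premium plan 103/376 = 27.4%, the monthly plan 109/320 = 34.1% → the monthly plan
Referral: the Premium plan 17/39 = 43.6%, the monthly plan 54/103 = 52.4% → the monthly plan
Affiliate: the Premium plan 13/17 = 76.5%, the monthly plan 12/14 = 85.7% → the monthly plan
Organic: the Premium plan 54/112 = 48.2%, the monthly plan 24/42 = 57.1% → the monthly plan
Overall: the Premium plan 187/544 = 34.4%, the monthly plan 199/479 = 41.5% → the monthly plan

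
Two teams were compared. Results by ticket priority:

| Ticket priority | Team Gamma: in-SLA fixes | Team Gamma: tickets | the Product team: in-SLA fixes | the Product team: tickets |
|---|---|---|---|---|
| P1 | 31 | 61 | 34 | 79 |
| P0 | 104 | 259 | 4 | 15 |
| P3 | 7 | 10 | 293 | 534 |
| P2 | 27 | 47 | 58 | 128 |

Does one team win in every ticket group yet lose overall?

Yes

P1: Team Gamma 31/61 = 50.8%, the Product team 34/79 = 43.0% → Team Gamma
P0: Team Gamma 104/259 = 40.2%, the Product team 4/15 = 26.7% → Team Gamma
P3: Team Gamma 7/10 = 70.0%, the Product team 293/534 = 54.9% → Team Gamma
P2: Team Gamma 27/47 = 57.4%, the Product team 58/128 = 45.3% → Team Gamma
Overall: Team Gamma 169/377 = 44.8%, the Product team 389/756 = 51.5% → the Product team
Team Gamma wins each ticket group but the Product team wins overall — the comparison reverses. Team Gamma's tickets skew toward P0, which has a lower base rate.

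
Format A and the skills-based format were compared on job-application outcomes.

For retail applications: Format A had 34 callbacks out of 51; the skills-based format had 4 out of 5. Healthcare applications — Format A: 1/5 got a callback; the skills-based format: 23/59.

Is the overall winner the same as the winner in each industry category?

Retail: Format A 34/51 = 66.7%, the skills-based format 4/5 = 80.0% → the skills-based format
Healthcare: Format A 1/5 = 20.0%, the skills-based format 23/59 = 39.0% → the skills-based format
Overall: Format A 35/56 = 62.5%, the skills-based format 27/64 = 42.2% → Format A
The skills-based format wins each industry group but Format A wins overall — the comparison reverses. The skills-based format's applications skew toward healthcare, which has a lower base rate.

No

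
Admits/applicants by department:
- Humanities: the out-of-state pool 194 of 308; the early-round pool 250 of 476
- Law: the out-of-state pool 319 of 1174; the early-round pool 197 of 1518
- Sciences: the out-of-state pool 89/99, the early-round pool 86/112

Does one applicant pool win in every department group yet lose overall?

Humanities: the out-of-state pool 194/308 = 63.0%, the early-round pool 250/476 = 52.5% → the out-of-state pool
Law: the out-of-state pool 319/1174 = 27.2%, the early-round pool 197/1518 = 13.0% → the out-of-state pool
Sciences: the out-of-state pool 89/99 = 89.9%, the early-round pool 86/112 = 76.8% → the out-of-state pool
Overall: the out-of-state pool 602/1581 = 38.1%, the early-round pool 533/2106 = 25.3% → the out-of-state pool
The out-of-state pool wins overall and in every department group — no reversal.

No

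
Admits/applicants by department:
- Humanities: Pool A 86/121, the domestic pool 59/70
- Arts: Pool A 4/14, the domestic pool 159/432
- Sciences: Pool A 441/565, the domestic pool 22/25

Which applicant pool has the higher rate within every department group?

Humanities: Pool A 86/121 = 71.1%, the domestic pool 59/70 = 84.3% → the domestic pool
Arts: Pool A 4/14 = 28.6%, the domestic pool 159/432 = 36.8% → the domestic pool
Sciences: Pool A 441/565 = 78.1%, the domestic pool 22/25 = 88.0% → the domestic pool
The domestic pool has the higher rate in all 3 groups.

the domestic pool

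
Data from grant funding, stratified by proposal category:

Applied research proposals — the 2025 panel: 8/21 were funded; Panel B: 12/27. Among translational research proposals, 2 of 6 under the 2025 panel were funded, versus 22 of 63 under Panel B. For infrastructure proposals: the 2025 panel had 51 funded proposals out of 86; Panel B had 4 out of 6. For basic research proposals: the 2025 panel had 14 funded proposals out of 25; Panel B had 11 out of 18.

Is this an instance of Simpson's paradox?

Applied research: the 2025 panel 8/21 = 38.1%, Panel B 12/27 = 44.4% → Panel B
Translational research: the 2025 panel 2/6 = 33.3%, Panel B 22/63 = 34.9% → Panel B
Infrastructure: the 2025 panel 51/86 = 59.3%, Panel B 4/6 = 66.7% → Panel B
Basic research: the 2025 panel 14/25 = 56.0%, Panel B 11/18 = 61.1% → Panel B
Overall: the 2025 panel 75/138 = 54.3%, Panel B 49/114 = 43.0% → the 2025 panel
Panel B wins each proposal group but the 2025 panel wins overall — the comparison reverses. Panel B's proposals skew toward translational research, which has a lower base rate.

Yes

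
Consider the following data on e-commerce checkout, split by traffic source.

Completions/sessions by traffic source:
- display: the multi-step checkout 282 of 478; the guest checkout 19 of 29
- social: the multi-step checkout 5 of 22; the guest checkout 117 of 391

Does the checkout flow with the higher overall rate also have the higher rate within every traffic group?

Display: the multi-step checkout 282/478 = 59.0%, the guest checkout 19/29 = 65.5% → the guest checkout
Social: the multi-step checkout 5/22 = 22.7%, the guest checkout 117/391 = 29.9% → the guest checkout
Overall: the multi-step checkout 287/500 = 57.4%, the guest checkout 136/420 = 32.4% → the multi-step checkout
The guest checkout wins each traffic group but the multi-step checkout wins overall — the comparison reverses. The guest checkout's sessions skew toward social, which has a lower base rate.

No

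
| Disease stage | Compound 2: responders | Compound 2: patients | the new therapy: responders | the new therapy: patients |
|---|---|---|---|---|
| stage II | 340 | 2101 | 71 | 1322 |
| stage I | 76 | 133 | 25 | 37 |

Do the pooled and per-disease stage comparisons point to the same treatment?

No

Stage II: Compound 2 340/2101 = 16.2%, the new therapy 71/1322 = 5.4% → Compound 2
Stage I: Compound 2 76/133 = 57.1%, the new therapy 25/37 = 67.6% → the new therapy
Overall: Compound 2 416/2234 = 18.6%, the new therapy 96/1359 = 7.1% → Compound 2
Neither sweeps: Compound 2 wins 1 of 2 groups, the new therapy wins 1. Compound 2 wins overall but not every group — no Simpson reversal.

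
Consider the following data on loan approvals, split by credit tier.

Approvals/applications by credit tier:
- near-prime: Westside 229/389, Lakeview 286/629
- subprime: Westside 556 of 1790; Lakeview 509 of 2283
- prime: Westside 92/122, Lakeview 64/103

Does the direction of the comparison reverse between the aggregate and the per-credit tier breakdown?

No

Near-prime: Westside 229/389 = 58.9%, Lakeview 286/629 = 45.5% → Westside
Subprime: Westside 556/1790 = 31.1%, Lakeview 509/2283 = 22.3% → Westside
Prime: Westside 92/122 = 75.4%, Lakeview 64/103 = 62.1% → Westside
Overall: Westside 877/2301 = 38.1%, Lakeview 859/3015 = 28.5% → Westside
Westside wins overall and in every credit group — no reversal.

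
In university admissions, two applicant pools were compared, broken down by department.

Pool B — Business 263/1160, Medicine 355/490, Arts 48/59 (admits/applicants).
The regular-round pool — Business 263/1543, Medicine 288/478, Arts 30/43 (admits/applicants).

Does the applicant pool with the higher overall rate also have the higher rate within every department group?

Business: Pool B 263/1160 = 22.7%, the regular-round pool 263/1543 = 17.0% → Pool B
Medicine: Pool B 355/490 = 72.4%, the regular-round pool 288/478 = 60.3% → Pool B
Arts: Pool B 48/59 = 81.4%, the regular-round pool 30/43 = 69.8% → Pool B
Overall: Pool B 666/1709 = 39.0%, the regular-round pool 581/2064 = 28.1% → Pool B
Pool B wins overall and in every department group — no reversal.

Yes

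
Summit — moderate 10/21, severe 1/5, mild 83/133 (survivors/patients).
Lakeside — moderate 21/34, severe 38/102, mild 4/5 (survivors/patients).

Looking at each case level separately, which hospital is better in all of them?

Lakeside

Moderate: Summit 10/21 = 47.6%, Lakeside 21/34 = 61.8% → Lakeside
Severe: Summit 1/5 = 20.0%, Lakeside 38/102 = 37.3% → Lakeside
Mild: Summit 83/133 = 62.4%, Lakeside 4/5 = 80.0% → Lakeside
Lakeside has the higher rate in all 3 groups.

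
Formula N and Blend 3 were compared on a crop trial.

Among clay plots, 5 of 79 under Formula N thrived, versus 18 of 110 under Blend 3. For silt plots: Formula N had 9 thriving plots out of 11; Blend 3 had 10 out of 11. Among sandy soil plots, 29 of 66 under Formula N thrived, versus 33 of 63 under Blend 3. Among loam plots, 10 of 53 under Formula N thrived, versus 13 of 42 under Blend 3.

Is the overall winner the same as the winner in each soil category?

Clay: Formula N 5/79 = 6.3%, Blend 3 18/110 = 16.4% → Blend 3
Silt: Formula N 9/11 = 81.8%, Blend 3 10/11 = 90.9% → Blend 3
Sandy soil: Formula N 29/66 = 43.9%, Blend 3 33/63 = 52.4% → Blend 3
Loam: Formula N 10/53 = 18.9%, Blend 3 13/42 = 31.0% → Blend 3
Overall: Formula N 53/209 = 25.4%, Blend 3 74/226 = 32.7% → Blend 3
Blend 3 wins overall and in every soil group — no reversal.

Yes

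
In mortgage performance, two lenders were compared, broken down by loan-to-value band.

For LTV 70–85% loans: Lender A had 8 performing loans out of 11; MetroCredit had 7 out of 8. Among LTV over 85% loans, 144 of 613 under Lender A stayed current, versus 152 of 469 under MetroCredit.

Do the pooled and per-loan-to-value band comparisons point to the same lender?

LTV 70–85%: Lender A 8/11 = 72.7%, MetroCredit 7/8 = 87.5% → MetroCredit
LTV over 85%: Lender A 144/613 = 23.5%, MetroCredit 152/469 = 32.4% → MetroCredit
Overall: Lender A 152/624 = 24.4%, MetroCredit 159/477 = 33.3% → MetroCredit
MetroCredit wins overall and in every loan-to-value group — no reversal.

Yes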